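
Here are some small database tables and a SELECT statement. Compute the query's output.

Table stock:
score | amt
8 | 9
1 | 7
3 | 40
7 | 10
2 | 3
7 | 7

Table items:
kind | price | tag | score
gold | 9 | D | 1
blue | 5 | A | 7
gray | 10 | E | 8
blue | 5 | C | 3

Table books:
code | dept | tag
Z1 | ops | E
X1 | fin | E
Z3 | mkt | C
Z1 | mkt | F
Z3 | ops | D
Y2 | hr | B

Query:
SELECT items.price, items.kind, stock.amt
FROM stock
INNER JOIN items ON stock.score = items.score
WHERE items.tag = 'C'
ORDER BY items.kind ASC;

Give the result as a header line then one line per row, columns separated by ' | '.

== RESULT ==
items.price | items.kind | stock.amt
5 | blue | 40

Derivation:
After JOIN items (5 rows):
stock.score | stock.amt | items.kind | items.price | items.tag | items.score
8 | 9 | gray | 10 | E | 8
1 | 7 | gold | 9 | D | 1
3 | 40 | blue | 5 | C | 3
7 | 10 | blue | 5 | A | 7
7 | 7 | blue | 5 | A | 7
After WHERE (1 rows):
stock.score | stock.amt | items.kind | items.price | items.tag | items.score
3 | 40 | blue | 5 | C | 3
After SELECT (1 rows):
items.price | items.kind | stock.amt
5 | blue | 40
After ORDER BY (1 rows):
items.price | items.kind | stock.amt
5 | blue | 40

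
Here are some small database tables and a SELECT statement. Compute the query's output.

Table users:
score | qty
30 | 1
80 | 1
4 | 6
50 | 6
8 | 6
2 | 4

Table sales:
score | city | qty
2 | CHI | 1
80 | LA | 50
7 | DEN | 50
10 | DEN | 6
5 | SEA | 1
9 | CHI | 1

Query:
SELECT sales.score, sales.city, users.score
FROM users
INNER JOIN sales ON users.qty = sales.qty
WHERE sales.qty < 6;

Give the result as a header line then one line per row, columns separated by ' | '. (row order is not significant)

After JOIN sales (9 rows):
users.score | users.qty | sales.score | sales.city | sales.qty
30 | 1 | 2 | CHI | 1
30 | 1 | 5 | SEA | 1
30 | 1 | 9 | CHI | 1
80 | 1 | 2 | CHI | 1
80 | 1 | 5 | SEA | 1
80 | 1 | 9 | CHI | 1
4 | 6 | 10 | DEN | 6
50 | 6 | 10 | DEN | 6
8 | 6 | 10 | DEN | 6
After WHERE (6 rows):
users.score | users.qty | sales.score | sales.city | sales.qty
30 | 1 | 2 | CHI | 1
30 | 1 | 5 | SEA | 1
30 | 1 | 9 | CHI | 1
80 | 1 | 2 | CHI | 1
80 | 1 | 5 | SEA | 1
80 | 1 | 9 | CHI | 1
After SELECT (6 rows):
sales.score | sales.city | users.score
2 | CHI | 30
5 | SEA | 30
9 | CHI | 30
2 | CHI | 80
5 | SEA | 80
9 | CHI | 80

== RESULT ==
sales.score | sales.city | users.score
2 | CHI | 30
5 | SEA | 30
9 | CHI | 30
2 | CHI | 80
5 | SEA | 80
9 | CHI | 80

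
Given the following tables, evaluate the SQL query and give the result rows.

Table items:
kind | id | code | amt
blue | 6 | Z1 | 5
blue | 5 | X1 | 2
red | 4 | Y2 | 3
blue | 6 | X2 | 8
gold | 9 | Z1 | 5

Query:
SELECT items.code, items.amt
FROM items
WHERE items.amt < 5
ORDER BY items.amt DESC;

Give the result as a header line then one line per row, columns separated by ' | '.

After WHERE (2 rows):
items.kind | items.id | items.code | items.amt
blue | 5 | X1 | 2
red | 4 | Y2 | 3
After SELECT (2 rows):
items.code | items.amt
X1 | 2
Y2 | 3
After ORDER BY (2 rows):
items.code | items.amt
Y2 | 3
X1 | 2

== RESULT ==
items.code | items.amt
Y2 | 3
X1 | 2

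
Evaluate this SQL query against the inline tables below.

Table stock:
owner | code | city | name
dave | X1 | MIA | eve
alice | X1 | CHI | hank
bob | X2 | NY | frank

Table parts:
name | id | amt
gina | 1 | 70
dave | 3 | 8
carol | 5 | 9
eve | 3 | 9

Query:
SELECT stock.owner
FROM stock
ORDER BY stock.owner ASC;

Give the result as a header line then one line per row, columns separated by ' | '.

After SELECT (3 rows):
stock.owner
dave
alice
bob
After ORDER BY (3 rows):
stock.owner
alice
bob
dave

== RESULT ==
stock.owner
alice
bob
dave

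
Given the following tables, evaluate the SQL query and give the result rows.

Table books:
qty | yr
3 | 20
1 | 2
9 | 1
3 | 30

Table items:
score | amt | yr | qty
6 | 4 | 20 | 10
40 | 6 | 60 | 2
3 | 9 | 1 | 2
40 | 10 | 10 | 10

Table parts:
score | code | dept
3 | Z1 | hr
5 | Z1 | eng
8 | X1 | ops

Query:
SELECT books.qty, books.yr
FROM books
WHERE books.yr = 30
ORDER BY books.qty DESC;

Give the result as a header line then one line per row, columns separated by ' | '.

== RESULT ==
books.qty | books.yr
3 | 30

Derivation:
After WHERE (1 rows):
books.qty | books.yr
3 | 30
After SELECT (1 rows):
books.qty | books.yr
3 | 30
After ORDER BY (1 rows):
books.qty | books.yr
3 | 30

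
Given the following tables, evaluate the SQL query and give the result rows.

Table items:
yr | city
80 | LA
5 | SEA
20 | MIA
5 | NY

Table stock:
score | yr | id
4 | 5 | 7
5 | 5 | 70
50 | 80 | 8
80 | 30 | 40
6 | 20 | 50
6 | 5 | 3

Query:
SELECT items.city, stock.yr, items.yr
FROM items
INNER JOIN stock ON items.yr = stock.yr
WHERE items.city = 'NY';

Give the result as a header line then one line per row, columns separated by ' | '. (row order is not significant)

== RESULT ==
items.city | stock.yr | items.yr
NY | 5 | 5
NY | 5 | 5
NY | 5 | 5

Derivation:
After JOIN stock (8 rows):
items.yr | items.city | stock.score | stock.yr | stock.id
80 | LA | 50 | 80 | 8
5 | SEA | 4 | 5 | 7
5 | SEA | 5 | 5 | 70
5 | SEA | 6 | 5 | 3
20 | MIA | 6 | 20 | 50
5 | NY | 4 | 5 | 7
5 | NY | 5 | 5 | 70
5 | NY | 6 | 5 | 3
After WHERE (3 rows):
items.yr | items.city | stock.score | stock.yr | stock.id
5 | NY | 4 | 5 | 7
5 | NY | 5 | 5 | 70
5 | NY | 6 | 5 | 3
After SELECT (3 rows):
items.city | stock.yr | items.yr
NY | 5 | 5
NY | 5 | 5
NY | 5 | 5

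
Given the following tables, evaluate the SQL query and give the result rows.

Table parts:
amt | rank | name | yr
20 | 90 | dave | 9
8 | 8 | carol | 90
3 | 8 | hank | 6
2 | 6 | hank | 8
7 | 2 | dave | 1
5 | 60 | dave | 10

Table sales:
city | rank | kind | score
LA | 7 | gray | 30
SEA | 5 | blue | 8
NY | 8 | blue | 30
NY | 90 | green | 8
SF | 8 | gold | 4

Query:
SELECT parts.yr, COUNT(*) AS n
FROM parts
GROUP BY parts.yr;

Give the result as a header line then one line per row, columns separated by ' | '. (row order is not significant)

After GROUP BY (6 rows):
parts.yr | n
9 | 1
90 | 1
6 | 1
8 | 1
1 | 1
10 | 1

== RESULT ==
parts.yr | n
9 | 1
90 | 1
6 | 1
8 | 1
1 | 1
10 | 1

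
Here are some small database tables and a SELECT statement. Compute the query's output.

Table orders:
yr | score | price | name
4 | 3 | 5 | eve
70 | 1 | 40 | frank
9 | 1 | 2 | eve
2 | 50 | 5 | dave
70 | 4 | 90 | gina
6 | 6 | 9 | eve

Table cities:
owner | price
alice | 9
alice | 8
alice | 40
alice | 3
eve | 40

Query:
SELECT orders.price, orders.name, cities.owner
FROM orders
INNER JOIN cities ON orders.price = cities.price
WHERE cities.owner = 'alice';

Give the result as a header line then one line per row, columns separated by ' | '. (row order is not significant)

After JOIN cities (3 rows):
orders.yr | orders.score | orders.price | orders.name | cities.owner | cities.price
70 | 1 | 40 | frank | alice | 40
70 | 1 | 40 | frank | eve | 40
6 | 6 | 9 | eve | alice | 9
After WHERE (2 rows):
orders.yr | orders.score | orders.price | orders.name | cities.owner | cities.price
70 | 1 | 40 | frank | alice | 40
6 | 6 | 9 | eve | alice | 9
After SELECT (2 rows):
orders.price | orders.name | cities.owner
40 | frank | alice
9 | eve | alice

== RESULT ==
orders.price | orders.name | cities.owner
40 | frank | alice
9 | eve | alice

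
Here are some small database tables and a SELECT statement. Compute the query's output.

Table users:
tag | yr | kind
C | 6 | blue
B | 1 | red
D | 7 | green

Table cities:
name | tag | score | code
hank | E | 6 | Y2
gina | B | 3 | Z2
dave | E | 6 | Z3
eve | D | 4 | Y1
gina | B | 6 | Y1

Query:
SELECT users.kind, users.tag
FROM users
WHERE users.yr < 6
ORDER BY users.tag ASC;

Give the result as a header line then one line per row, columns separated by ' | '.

After WHERE (1 rows):
users.tag | users.yr | users.kind
B | 1 | red
After SELECT (1 rows):
users.kind | users.tag
red | B
After ORDER BY (1 rows):
users.kind | users.tag
red | B

== RESULT ==
users.kind | users.tag
red | B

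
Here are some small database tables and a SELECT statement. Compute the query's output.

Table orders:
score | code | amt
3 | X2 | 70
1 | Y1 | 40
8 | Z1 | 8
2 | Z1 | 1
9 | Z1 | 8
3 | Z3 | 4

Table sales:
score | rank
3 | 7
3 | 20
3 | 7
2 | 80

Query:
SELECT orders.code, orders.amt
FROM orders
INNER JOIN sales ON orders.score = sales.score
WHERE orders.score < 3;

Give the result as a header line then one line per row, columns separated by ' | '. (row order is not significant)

== RESULT ==
orders.code | orders.amt
Z1 | 1

Derivation:
After JOIN sales (7 rows):
orders.score | orders.code | orders.amt | sales.score | sales.rank
3 | X2 | 70 | 3 | 7
3 | X2 | 70 | 3 | 20
3 | X2 | 70 | 3 | 7
2 | Z1 | 1 | 2 | 80
3 | Z3 | 4 | 3 | 7
3 | Z3 | 4 | 3 | 20
3 | Z3 | 4 | 3 | 7
After WHERE (1 rows):
orders.score | orders.code | orders.amt | sales.score | sales.rank
2 | Z1 | 1 | 2 | 80
After SELECT (1 rows):
orders.code | orders.amt
Z1 | 1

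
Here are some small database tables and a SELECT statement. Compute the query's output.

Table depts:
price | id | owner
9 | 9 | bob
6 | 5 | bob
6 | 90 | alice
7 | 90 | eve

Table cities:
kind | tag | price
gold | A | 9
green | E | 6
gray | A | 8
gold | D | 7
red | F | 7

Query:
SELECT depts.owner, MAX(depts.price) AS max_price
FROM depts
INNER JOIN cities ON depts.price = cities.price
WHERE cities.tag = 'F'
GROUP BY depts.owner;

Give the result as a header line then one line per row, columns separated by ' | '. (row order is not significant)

After JOIN cities (5 rows):
depts.price | depts.id | depts.owner | cities.kind | cities.tag | cities.price
9 | 9 | bob | gold | A | 9
6 | 5 | bob | green | E | 6
6 | 90 | alice | green | E | 6
7 | 90 | eve | gold | D | 7
7 | 90 | eve | red | F | 7
After WHERE (1 rows):
depts.price | depts.id | depts.owner | cities.kind | cities.tag | cities.price
7 | 90 | eve | red | F | 7
After GROUP BY (1 rows):
depts.owner | max_price
eve | 7

== RESULT ==
depts.owner | max_price
eve | 7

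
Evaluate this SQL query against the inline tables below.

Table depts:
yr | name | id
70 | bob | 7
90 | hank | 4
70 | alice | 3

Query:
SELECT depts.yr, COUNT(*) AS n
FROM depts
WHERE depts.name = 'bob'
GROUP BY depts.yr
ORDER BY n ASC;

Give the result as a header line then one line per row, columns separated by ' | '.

== RESULT ==
depts.yr | n
70 | 1

Derivation:
After WHERE (1 rows):
depts.yr | depts.name | depts.id
70 | bob | 7
After GROUP BY (1 rows):
depts.yr | n
70 | 1
After ORDER BY (1 rows):
depts.yr | n
70 | 1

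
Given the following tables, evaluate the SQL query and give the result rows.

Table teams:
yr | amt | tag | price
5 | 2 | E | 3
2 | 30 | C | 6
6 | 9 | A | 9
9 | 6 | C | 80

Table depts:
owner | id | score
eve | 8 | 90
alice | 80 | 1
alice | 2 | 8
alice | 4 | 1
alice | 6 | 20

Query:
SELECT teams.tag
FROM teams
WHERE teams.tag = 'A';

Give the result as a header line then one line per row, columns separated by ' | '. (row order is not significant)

After WHERE (1 rows):
teams.yr | teams.amt | teams.tag | teams.price
6 | 9 | A | 9
After SELECT (1 rows):
teams.tag
A

== RESULT ==
teams.tag
A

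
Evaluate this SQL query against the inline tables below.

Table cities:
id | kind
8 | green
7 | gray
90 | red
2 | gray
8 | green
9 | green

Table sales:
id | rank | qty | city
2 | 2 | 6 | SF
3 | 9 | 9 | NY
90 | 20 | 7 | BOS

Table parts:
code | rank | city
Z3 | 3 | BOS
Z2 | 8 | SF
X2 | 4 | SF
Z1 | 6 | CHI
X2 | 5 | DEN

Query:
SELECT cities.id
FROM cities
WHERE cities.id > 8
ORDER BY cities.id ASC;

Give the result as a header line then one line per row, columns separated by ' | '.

== RESULT ==
cities.id
9
90

Derivation:
After WHERE (2 rows):
cities.id | cities.kind
90 | red
9 | green
After SELECT (2 rows):
cities.id
90
9
After ORDER BY (2 rows):
cities.id
9
90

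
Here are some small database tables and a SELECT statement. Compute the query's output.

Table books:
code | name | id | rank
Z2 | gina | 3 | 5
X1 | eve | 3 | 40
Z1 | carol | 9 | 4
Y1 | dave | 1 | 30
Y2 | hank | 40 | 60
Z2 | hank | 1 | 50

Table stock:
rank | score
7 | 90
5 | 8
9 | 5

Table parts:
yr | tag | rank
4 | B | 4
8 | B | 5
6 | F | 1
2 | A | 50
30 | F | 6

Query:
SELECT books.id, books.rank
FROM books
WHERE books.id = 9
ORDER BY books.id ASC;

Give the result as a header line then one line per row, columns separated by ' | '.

After WHERE (1 rows):
books.code | books.name | books.id | books.rank
Z1 | carol | 9 | 4
After SELECT (1 rows):
books.id | books.rank
9 | 4
After ORDER BY (1 rows):
books.id | books.rank
9 | 4

== RESULT ==
books.id | books.rank
9 | 4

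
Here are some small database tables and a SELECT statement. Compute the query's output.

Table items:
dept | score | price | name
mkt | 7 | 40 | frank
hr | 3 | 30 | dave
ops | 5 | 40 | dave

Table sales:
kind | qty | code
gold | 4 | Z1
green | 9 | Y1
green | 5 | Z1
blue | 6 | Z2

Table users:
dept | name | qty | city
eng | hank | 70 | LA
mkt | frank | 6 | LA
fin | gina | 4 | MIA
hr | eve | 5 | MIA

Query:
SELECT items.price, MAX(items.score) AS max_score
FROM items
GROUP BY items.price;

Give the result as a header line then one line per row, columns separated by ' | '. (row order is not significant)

After GROUP BY (2 rows):
items.price | max_score
40 | 7
30 | 3

== RESULT ==
items.price | max_score
40 | 7
30 | 3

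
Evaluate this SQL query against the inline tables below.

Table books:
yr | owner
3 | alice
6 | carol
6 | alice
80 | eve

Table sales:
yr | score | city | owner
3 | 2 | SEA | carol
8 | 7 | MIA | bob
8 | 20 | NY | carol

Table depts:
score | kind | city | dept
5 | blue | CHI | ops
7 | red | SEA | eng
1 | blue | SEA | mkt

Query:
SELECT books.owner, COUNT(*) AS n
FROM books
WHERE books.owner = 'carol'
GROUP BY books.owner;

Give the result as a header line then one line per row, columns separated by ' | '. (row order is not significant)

== RESULT ==
books.owner | n
carol | 1

Derivation:
After WHERE (1 rows):
books.yr | books.owner
6 | carol
After GROUP BY (1 rows):
books.owner | n
carol | 1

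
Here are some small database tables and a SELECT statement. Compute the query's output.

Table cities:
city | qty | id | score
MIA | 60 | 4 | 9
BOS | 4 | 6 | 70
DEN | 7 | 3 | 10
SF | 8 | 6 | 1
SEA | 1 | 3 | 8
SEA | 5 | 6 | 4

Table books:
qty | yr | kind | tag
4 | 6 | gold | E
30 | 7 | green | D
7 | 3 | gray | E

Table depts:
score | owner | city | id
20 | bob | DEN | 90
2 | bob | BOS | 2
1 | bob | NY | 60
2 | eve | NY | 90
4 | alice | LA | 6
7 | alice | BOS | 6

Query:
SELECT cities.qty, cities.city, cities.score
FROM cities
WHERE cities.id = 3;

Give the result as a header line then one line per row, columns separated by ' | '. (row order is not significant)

After WHERE (2 rows):
cities.city | cities.qty | cities.id | cities.score
DEN | 7 | 3 | 10
SEA | 1 | 3 | 8
After SELECT (2 rows):
cities.qty | cities.city | cities.score
7 | DEN | 10
1 | SEA | 8

== RESULT ==
cities.qty | cities.city | cities.score
7 | DEN | 10
1 | SEA | 8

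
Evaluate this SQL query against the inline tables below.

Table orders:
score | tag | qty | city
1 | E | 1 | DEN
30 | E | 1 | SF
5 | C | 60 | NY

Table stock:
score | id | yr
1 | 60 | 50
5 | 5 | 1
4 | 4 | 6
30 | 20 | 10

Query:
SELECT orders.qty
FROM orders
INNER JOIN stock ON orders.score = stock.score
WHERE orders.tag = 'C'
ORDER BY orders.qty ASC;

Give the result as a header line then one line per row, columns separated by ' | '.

After JOIN stock (3 rows):
orders.score | orders.tag | orders.qty | orders.city | stock.score | stock.id | stock.yr
1 | E | 1 | DEN | 1 | 60 | 50
30 | E | 1 | SF | 30 | 20 | 10
5 | C | 60 | NY | 5 | 5 | 1
After WHERE (1 rows):
orders.score | orders.tag | orders.qty | orders.city | stock.score | stock.id | stock.yr
5 | C | 60 | NY | 5 | 5 | 1
After SELECT (1 rows):
orders.qty
60
After ORDER BY (1 rows):
orders.qty
60

== RESULT ==
orders.qty
60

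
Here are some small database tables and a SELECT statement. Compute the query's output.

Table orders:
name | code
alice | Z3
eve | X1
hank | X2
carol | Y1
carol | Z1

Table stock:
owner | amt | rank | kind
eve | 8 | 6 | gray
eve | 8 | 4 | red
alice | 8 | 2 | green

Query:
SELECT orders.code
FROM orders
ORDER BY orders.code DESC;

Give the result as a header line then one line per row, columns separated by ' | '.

After SELECT (5 rows):
orders.code
Z3
X1
X2
Y1
Z1
After ORDER BY (5 rows):
orders.code
Z3
Z1
Y1
X2
X1

== RESULT ==
orders.code
Z3
Z1
Y1
X2
X1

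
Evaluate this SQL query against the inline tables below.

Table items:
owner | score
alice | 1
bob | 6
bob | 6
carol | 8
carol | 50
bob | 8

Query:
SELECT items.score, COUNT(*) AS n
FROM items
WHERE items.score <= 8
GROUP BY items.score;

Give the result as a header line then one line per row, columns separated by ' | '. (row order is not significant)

After WHERE (5 rows):
items.owner | items.score
alice | 1
bob | 6
bob | 6
carol | 8
bob | 8
After GROUP BY (3 rows):
items.score | n
1 | 1
6 | 2
8 | 2

== RESULT ==
items.score | n
1 | 1
6 | 2
8 | 2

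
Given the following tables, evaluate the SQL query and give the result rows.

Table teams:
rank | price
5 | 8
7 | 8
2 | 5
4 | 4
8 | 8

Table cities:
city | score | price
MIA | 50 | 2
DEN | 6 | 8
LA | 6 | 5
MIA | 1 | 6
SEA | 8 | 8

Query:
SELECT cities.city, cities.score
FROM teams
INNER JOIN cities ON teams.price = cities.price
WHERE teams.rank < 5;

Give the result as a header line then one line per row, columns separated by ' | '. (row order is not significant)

After JOIN cities (7 rows):
teams.rank | teams.price | cities.city | cities.score | cities.price
5 | 8 | DEN | 6 | 8
5 | 8 | SEA | 8 | 8
7 | 8 | DEN | 6 | 8
7 | 8 | SEA | 8 | 8
2 | 5 | LA | 6 | 5
8 | 8 | DEN | 6 | 8
8 | 8 | SEA | 8 | 8
After WHERE (1 rows):
teams.rank | teams.price | cities.city | cities.score | cities.price
2 | 5 | LA | 6 | 5
After SELECT (1 rows):
cities.city | cities.score
LA | 6

== RESULT ==
cities.city | cities.score
LA | 6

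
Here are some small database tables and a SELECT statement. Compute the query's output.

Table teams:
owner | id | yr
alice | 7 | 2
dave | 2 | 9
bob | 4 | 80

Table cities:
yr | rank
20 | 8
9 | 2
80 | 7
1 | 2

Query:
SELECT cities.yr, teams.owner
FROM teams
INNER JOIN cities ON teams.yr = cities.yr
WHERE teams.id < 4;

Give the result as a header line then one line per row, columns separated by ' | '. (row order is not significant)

After JOIN cities (2 rows):
teams.owner | teams.id | teams.yr | cities.yr | cities.rank
dave | 2 | 9 | 9 | 2
bob | 4 | 80 | 80 | 7
After WHERE (1 rows):
teams.owner | teams.id | teams.yr | cities.yr | cities.rank
dave | 2 | 9 | 9 | 2
After SELECT (1 rows):
cities.yr | teams.owner
9 | dave

== RESULT ==
cities.yr | teams.owner
9 | dave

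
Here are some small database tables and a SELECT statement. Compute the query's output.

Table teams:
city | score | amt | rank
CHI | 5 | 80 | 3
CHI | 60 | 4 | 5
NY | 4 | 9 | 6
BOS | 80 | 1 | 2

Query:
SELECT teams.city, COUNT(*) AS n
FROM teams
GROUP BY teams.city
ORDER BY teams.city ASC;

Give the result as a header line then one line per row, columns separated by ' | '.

== RESULT ==
teams.city | n
BOS | 1
CHI | 2
NY | 1

Derivation:
After GROUP BY (3 rows):
teams.city | n
CHI | 2
NY | 1
BOS | 1
After ORDER BY (3 rows):
teams.city | n
BOS | 1
CHI | 2
NY | 1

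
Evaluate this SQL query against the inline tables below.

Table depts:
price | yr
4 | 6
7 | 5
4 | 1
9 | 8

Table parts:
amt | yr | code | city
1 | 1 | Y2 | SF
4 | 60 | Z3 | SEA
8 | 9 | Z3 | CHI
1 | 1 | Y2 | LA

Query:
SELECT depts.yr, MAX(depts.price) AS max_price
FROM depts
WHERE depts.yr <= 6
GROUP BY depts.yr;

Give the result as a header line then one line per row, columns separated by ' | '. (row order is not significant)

== RESULT ==
depts.yr | max_price
6 | 4
5 | 7
1 | 4

Derivation:
After WHERE (3 rows):
depts.price | depts.yr
4 | 6
7 | 5
4 | 1
After GROUP BY (3 rows):
depts.yr | max_price
6 | 4
5 | 7
1 | 4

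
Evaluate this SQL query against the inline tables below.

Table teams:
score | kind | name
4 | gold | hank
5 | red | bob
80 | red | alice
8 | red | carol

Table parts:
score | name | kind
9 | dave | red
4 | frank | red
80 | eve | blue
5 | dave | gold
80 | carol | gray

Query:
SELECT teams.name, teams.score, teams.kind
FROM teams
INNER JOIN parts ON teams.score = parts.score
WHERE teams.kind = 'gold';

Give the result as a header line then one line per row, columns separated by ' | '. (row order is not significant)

== RESULT ==
teams.name | teams.score | teams.kind
hank | 4 | gold

Derivation:
After JOIN parts (4 rows):
teams.score | teams.kind | teams.name | parts.score | parts.name | parts.kind
4 | gold | hank | 4 | frank | red
5 | red | bob | 5 | dave | gold
80 | red | alice | 80 | eve | blue
80 | red | alice | 80 | carol | gray
After WHERE (1 rows):
teams.score | teams.kind | teams.name | parts.score | parts.name | parts.kind
4 | gold | hank | 4 | frank | red
After SELECT (1 rows):
teams.name | teams.score | teams.kind
hank | 4 | gold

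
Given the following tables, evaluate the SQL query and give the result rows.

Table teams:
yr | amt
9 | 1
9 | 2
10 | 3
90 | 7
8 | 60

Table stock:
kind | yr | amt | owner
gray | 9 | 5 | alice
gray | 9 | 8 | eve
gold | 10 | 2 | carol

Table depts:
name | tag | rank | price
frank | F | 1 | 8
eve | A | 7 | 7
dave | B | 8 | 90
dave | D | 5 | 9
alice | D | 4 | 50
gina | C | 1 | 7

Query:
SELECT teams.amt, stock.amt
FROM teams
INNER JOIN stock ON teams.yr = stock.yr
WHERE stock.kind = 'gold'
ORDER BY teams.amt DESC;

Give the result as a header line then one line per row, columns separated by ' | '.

== RESULT ==
teams.amt | stock.amt
3 | 2

Derivation:
After JOIN stock (5 rows):
teams.yr | teams.amt | stock.kind | stock.yr | stock.amt | stock.owner
9 | 1 | gray | 9 | 5 | alice
9 | 1 | gray | 9 | 8 | eve
9 | 2 | gray | 9 | 5 | alice
9 | 2 | gray | 9 | 8 | eve
10 | 3 | gold | 10 | 2 | carol
After WHERE (1 rows):
teams.yr | teams.amt | stock.kind | stock.yr | stock.amt | stock.owner
10 | 3 | gold | 10 | 2 | carol
After SELECT (1 rows):
teams.amt | stock.amt
3 | 2
After ORDER BY (1 rows):
teams.amt | stock.amt
3 | 2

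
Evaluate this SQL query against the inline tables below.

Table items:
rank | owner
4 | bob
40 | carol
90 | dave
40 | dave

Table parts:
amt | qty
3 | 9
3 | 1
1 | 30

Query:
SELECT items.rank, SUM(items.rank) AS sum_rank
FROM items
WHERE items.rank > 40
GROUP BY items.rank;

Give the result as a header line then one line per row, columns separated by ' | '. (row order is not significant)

== RESULT ==
items.rank | sum_rank
90 | 90

Derivation:
After WHERE (1 rows):
items.rank | items.owner
90 | dave
After GROUP BY (1 rows):
items.rank | sum_rank
90 | 90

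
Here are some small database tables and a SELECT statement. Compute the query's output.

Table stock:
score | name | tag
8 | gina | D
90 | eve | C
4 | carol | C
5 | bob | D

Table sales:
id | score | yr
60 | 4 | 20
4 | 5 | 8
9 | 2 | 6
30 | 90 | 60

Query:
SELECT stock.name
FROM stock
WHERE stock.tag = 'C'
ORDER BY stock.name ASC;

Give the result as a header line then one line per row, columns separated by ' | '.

== RESULT ==
stock.name
carol
eve

Derivation:
After WHERE (2 rows):
stock.score | stock.name | stock.tag
90 | eve | C
4 | carol | C
After SELECT (2 rows):
stock.name
eve
carol
After ORDER BY (2 rows):
stock.name
carol
eve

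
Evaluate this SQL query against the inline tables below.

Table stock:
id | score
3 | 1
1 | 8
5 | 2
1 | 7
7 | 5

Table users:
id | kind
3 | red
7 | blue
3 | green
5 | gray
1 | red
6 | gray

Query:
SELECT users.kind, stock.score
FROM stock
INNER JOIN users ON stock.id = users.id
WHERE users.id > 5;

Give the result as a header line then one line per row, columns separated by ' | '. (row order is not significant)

After JOIN users (6 rows):
stock.id | stock.score | users.id | users.kind
3 | 1 | 3 | red
3 | 1 | 3 | green
1 | 8 | 1 | red
5 | 2 | 5 | gray
1 | 7 | 1 | red
7 | 5 | 7 | blue
After WHERE (1 rows):
stock.id | stock.score | users.id | users.kind
7 | 5 | 7 | blue
After SELECT (1 rows):
users.kind | stock.score
blue | 5

== RESULT ==
users.kind | stock.score
blue | 5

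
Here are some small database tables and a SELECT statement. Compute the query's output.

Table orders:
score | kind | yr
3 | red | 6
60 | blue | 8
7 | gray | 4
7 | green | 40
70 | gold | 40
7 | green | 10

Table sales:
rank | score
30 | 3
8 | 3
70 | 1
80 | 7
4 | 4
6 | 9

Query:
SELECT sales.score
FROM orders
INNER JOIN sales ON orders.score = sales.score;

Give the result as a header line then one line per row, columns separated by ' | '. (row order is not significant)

After JOIN sales (5 rows):
orders.score | orders.kind | orders.yr | sales.rank | sales.score
3 | red | 6 | 30 | 3
3 | red | 6 | 8 | 3
7 | gray | 4 | 80 | 7
7 | green | 40 | 80 | 7
7 | green | 10 | 80 | 7
After SELECT (5 rows):
sales.score
3
3
7
7
7

== RESULT ==
sales.score
3
3
7
7
7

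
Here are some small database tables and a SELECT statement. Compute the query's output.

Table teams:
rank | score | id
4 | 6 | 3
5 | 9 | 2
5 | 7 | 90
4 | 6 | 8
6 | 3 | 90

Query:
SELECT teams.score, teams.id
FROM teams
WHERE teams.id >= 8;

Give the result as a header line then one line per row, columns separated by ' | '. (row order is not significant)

== RESULT ==
teams.score | teams.id
7 | 90
6 | 8
3 | 90

Derivation:
After WHERE (3 rows):
teams.rank | teams.score | teams.id
5 | 7 | 90
4 | 6 | 8
6 | 3 | 90
After SELECT (3 rows):
teams.score | teams.id
7 | 90
6 | 8
3 | 90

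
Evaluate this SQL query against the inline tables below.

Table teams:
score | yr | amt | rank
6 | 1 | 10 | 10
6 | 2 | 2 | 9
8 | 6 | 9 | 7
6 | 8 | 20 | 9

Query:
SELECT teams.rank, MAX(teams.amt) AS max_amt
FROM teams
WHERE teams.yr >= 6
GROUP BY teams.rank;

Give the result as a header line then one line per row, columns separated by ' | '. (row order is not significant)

== RESULT ==
teams.rank | max_amt
7 | 9
9 | 20

Derivation:
After WHERE (2 rows):
teams.score | teams.yr | teams.amt | teams.rank
8 | 6 | 9 | 7
6 | 8 | 20 | 9
After GROUP BY (2 rows):
teams.rank | max_amt
7 | 9
9 | 20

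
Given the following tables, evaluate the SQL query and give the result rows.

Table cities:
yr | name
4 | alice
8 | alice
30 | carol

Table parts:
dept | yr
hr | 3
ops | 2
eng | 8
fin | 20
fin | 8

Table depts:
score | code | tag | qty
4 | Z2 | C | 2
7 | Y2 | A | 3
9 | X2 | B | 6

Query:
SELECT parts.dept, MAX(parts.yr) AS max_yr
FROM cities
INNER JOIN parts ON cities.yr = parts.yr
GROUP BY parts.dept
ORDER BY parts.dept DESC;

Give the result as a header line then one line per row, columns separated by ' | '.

After JOIN parts (2 rows):
cities.yr | cities.name | parts.dept | parts.yr
8 | alice | eng | 8
8 | alice | fin | 8
After GROUP BY (2 rows):
parts.dept | max_yr
eng | 8
fin | 8
After ORDER BY (2 rows):
parts.dept | max_yr
fin | 8
eng | 8

== RESULT ==
parts.dept | max_yr
fin | 8
eng | 8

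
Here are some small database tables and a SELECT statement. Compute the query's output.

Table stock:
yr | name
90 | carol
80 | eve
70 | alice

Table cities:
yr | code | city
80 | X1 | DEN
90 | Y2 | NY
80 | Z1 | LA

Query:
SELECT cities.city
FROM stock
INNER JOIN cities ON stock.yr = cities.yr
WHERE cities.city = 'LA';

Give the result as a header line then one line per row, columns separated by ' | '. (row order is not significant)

After JOIN cities (3 rows):
stock.yr | stock.name | cities.yr | cities.code | cities.city
90 | carol | 90 | Y2 | NY
80 | eve | 80 | X1 | DEN
80 | eve | 80 | Z1 | LA
After WHERE (1 rows):
stock.yr | stock.name | cities.yr | cities.code | cities.city
80 | eve | 80 | Z1 | LA
After SELECT (1 rows):
cities.city
LA

== RESULT ==
cities.city
LA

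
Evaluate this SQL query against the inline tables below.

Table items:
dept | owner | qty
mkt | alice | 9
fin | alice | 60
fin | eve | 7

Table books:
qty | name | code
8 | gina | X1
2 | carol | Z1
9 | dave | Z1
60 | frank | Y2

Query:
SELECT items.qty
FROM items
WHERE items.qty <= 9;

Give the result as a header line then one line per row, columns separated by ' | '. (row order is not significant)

After WHERE (2 rows):
items.dept | items.owner | items.qty
mkt | alice | 9
fin | eve | 7
After SELECT (2 rows):
items.qty
9
7

== RESULT ==
items.qty
9
7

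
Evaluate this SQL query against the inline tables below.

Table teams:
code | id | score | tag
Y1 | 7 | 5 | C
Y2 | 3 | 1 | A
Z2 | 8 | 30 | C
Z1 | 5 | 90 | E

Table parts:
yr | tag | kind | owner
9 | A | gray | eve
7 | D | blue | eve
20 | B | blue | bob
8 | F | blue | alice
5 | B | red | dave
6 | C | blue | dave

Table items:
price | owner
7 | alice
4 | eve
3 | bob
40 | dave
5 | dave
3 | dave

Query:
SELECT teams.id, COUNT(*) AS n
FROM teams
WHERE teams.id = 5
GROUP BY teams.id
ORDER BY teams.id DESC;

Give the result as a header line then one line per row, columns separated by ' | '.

== RESULT ==
teams.id | n
5 | 1

Derivation:
After WHERE (1 rows):
teams.code | teams.id | teams.score | teams.tag
Z1 | 5 | 90 | E
After GROUP BY (1 rows):
teams.id | n
5 | 1
After ORDER BY (1 rows):
teams.id | n
5 | 1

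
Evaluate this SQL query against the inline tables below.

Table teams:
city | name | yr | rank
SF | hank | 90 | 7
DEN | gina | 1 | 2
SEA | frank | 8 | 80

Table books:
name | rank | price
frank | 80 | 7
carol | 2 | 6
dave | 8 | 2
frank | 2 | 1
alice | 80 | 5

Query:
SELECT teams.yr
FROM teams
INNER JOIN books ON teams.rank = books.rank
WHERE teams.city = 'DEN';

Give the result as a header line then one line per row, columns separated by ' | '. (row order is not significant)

After JOIN books (4 rows):
teams.city | teams.name | teams.yr | teams.rank | books.name | books.rank | books.price
DEN | gina | 1 | 2 | carol | 2 | 6
DEN | gina | 1 | 2 | frank | 2 | 1
SEA | frank | 8 | 80 | frank | 80 | 7
SEA | frank | 8 | 80 | alice | 80 | 5
After WHERE (2 rows):
teams.city | teams.name | teams.yr | teams.rank | books.name | books.rank | books.price
DEN | gina | 1 | 2 | carol | 2 | 6
DEN | gina | 1 | 2 | frank | 2 | 1
After SELECT (2 rows):
teams.yr
1
1

== RESULT ==
teams.yr
1
1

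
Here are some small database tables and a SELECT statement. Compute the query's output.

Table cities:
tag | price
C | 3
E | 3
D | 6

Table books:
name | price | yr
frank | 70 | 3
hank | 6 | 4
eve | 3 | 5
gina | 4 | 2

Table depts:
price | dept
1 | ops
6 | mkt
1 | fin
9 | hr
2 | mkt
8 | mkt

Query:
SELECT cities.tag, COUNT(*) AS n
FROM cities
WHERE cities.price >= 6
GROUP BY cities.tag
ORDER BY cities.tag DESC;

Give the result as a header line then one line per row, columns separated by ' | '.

== RESULT ==
cities.tag | n
D | 1

Derivation:
After WHERE (1 rows):
cities.tag | cities.price
D | 6
After GROUP BY (1 rows):
cities.tag | n
D | 1
After ORDER BY (1 rows):
cities.tag | n
D | 1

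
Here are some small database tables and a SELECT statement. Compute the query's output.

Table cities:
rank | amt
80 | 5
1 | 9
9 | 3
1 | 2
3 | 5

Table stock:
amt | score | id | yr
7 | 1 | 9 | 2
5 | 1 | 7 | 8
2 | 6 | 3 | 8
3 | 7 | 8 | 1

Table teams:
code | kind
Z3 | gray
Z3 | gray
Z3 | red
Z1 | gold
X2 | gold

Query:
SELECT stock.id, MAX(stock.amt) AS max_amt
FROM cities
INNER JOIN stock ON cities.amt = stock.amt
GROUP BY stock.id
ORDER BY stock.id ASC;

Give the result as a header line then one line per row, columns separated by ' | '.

== RESULT ==
stock.id | max_amt
3 | 2
7 | 5
8 | 3

Derivation:
After JOIN stock (4 rows):
cities.rank | cities.amt | stock.amt | stock.score | stock.id | stock.yr
80 | 5 | 5 | 1 | 7 | 8
9 | 3 | 3 | 7 | 8 | 1
1 | 2 | 2 | 6 | 3 | 8
3 | 5 | 5 | 1 | 7 | 8
After GROUP BY (3 rows):
stock.id | max_amt
7 | 5
8 | 3
3 | 2
After ORDER BY (3 rows):
stock.id | max_amt
3 | 2
7 | 5
8 | 3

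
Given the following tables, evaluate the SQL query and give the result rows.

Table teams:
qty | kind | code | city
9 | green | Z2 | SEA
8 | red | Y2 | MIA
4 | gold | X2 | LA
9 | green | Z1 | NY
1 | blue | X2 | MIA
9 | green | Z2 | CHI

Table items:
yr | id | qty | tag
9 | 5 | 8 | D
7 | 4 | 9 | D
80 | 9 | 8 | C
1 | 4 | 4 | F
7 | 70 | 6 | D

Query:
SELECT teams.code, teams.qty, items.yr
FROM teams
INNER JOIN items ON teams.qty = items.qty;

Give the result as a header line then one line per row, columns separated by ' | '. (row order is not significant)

== RESULT ==
teams.code | teams.qty | items.yr
Z2 | 9 | 7
Y2 | 8 | 9
Y2 | 8 | 80
X2 | 4 | 1
Z1 | 9 | 7
Z2 | 9 | 7

Derivation:
After JOIN items (6 rows):
teams.qty | teams.kind | teams.code | teams.city | items.yr | items.id | items.qty | items.tag
9 | green | Z2 | SEA | 7 | 4 | 9 | D
8 | red | Y2 | MIA | 9 | 5 | 8 | D
8 | red | Y2 | MIA | 80 | 9 | 8 | C
4 | gold | X2 | LA | 1 | 4 | 4 | F
9 | green | Z1 | NY | 7 | 4 | 9 | D
9 | green | Z2 | CHI | 7 | 4 | 9 | D
After SELECT (6 rows):
teams.code | teams.qty | items.yr
Z2 | 9 | 7
Y2 | 8 | 9
Y2 | 8 | 80
X2 | 4 | 1
Z1 | 9 | 7
Z2 | 9 | 7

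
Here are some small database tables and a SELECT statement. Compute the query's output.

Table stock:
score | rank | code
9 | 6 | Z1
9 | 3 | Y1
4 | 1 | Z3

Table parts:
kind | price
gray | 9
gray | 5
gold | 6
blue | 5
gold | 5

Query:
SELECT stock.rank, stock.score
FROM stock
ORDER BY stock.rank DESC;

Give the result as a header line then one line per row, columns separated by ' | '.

== RESULT ==
stock.rank | stock.score
6 | 9
3 | 9
1 | 4

Derivation:
After SELECT (3 rows):
stock.rank | stock.score
6 | 9
3 | 9
1 | 4
After ORDER BY (3 rows):
stock.rank | stock.score
6 | 9
3 | 9
1 | 4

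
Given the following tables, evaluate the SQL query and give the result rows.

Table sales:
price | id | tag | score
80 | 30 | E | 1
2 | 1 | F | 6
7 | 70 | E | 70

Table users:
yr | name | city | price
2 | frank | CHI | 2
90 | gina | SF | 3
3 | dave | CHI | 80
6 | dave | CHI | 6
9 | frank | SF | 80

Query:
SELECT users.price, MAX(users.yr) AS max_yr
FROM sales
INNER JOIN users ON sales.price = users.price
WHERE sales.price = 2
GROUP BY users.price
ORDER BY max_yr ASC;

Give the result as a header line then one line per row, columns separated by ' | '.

After JOIN users (3 rows):
sales.price | sales.id | sales.tag | sales.score | users.yr | users.name | users.city | users.price
80 | 30 | E | 1 | 3 | dave | CHI | 80
80 | 30 | E | 1 | 9 | frank | SF | 80
2 | 1 | F | 6 | 2 | frank | CHI | 2
After WHERE (1 rows):
sales.price | sales.id | sales.tag | sales.score | users.yr | users.name | users.city | users.price
2 | 1 | F | 6 | 2 | frank | CHI | 2
After GROUP BY (1 rows):
users.price | max_yr
2 | 2
After ORDER BY (1 rows):
users.price | max_yr
2 | 2

== RESULT ==
users.price | max_yr
2 | 2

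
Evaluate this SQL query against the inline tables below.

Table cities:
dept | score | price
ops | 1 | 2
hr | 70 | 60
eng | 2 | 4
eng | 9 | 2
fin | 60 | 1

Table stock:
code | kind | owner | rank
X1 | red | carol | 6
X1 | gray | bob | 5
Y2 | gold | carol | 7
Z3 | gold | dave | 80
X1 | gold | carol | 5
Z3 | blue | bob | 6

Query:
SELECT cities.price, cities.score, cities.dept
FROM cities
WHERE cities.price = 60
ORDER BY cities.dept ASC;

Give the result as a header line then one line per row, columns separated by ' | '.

After WHERE (1 rows):
cities.dept | cities.score | cities.price
hr | 70 | 60
After SELECT (1 rows):
cities.price | cities.score | cities.dept
60 | 70 | hr
After ORDER BY (1 rows):
cities.price | cities.score | cities.dept
60 | 70 | hr

== RESULT ==
cities.price | cities.score | cities.dept
60 | 70 | hr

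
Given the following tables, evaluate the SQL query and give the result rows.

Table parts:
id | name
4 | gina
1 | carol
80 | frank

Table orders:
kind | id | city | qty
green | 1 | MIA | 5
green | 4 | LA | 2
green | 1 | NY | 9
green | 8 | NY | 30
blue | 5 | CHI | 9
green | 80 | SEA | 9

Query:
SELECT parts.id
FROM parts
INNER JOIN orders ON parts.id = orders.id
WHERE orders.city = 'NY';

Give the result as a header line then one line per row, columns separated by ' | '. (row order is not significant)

== RESULT ==
parts.id
1

Derivation:
After JOIN orders (4 rows):
parts.id | parts.name | orders.kind | orders.id | orders.city | orders.qty
4 | gina | green | 4 | LA | 2
1 | carol | green | 1 | MIA | 5
1 | carol | green | 1 | NY | 9
80 | frank | green | 80 | SEA | 9
After WHERE (1 rows):
parts.id | parts.name | orders.kind | orders.id | orders.city | orders.qty
1 | carol | green | 1 | NY | 9
After SELECT (1 rows):
parts.id
1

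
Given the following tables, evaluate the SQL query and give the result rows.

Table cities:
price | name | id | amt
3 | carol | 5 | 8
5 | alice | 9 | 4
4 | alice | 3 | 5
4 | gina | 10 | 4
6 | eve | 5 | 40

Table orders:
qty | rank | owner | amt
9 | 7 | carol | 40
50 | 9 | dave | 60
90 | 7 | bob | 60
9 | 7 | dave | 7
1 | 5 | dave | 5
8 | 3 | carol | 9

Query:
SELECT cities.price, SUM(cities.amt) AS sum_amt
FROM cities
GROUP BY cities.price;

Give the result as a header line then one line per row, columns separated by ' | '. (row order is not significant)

== RESULT ==
cities.price | sum_amt
3 | 8
5 | 4
4 | 9
6 | 40

Derivation:
After GROUP BY (4 rows):
cities.price | sum_amt
3 | 8
5 | 4
4 | 9
6 | 40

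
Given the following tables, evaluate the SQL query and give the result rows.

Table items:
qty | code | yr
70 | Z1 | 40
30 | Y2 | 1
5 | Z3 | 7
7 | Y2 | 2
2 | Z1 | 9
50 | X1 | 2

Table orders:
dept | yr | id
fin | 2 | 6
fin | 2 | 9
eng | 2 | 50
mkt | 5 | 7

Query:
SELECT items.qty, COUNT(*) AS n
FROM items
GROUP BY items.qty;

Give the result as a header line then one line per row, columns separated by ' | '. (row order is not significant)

== RESULT ==
items.qty | n
70 | 1
30 | 1
5 | 1
7 | 1
2 | 1
50 | 1

Derivation:
After GROUP BY (6 rows):
items.qty | n
70 | 1
30 | 1
5 | 1
7 | 1
2 | 1
50 | 1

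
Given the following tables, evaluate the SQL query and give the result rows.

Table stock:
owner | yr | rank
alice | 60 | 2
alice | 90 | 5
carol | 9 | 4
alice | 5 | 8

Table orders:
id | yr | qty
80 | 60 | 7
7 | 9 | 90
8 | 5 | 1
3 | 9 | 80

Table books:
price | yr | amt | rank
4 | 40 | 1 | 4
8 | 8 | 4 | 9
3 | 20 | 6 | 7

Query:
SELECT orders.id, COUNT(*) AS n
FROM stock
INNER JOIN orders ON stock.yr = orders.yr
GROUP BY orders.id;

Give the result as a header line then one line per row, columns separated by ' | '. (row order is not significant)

After JOIN orders (4 rows):
stock.owner | stock.yr | stock.rank | orders.id | orders.yr | orders.qty
alice | 60 | 2 | 80 | 60 | 7
carol | 9 | 4 | 7 | 9 | 90
carol | 9 | 4 | 3 | 9 | 80
alice | 5 | 8 | 8 | 5 | 1
After GROUP BY (4 rows):
orders.id | n
80 | 1
7 | 1
3 | 1
8 | 1

== RESULT ==
orders.id | n
80 | 1
7 | 1
3 | 1
8 | 1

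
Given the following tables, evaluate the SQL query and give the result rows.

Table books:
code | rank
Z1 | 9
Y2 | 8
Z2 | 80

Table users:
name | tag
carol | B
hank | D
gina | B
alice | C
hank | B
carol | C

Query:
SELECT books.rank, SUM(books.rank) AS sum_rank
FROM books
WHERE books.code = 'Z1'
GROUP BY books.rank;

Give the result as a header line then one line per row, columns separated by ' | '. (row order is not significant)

After WHERE (1 rows):
books.code | books.rank
Z1 | 9
After GROUP BY (1 rows):
books.rank | sum_rank
9 | 9

== RESULT ==
books.rank | sum_rank
9 | 9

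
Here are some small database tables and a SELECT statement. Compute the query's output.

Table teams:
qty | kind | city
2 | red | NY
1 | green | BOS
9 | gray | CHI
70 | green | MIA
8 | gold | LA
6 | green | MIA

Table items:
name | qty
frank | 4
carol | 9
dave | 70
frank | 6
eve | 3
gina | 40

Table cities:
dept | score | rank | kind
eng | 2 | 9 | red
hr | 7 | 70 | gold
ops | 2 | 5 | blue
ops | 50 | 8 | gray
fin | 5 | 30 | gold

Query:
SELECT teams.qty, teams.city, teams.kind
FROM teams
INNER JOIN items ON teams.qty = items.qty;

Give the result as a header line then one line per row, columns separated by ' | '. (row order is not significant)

After JOIN items (3 rows):
teams.qty | teams.kind | teams.city | items.name | items.qty
9 | gray | CHI | carol | 9
70 | green | MIA | dave | 70
6 | green | MIA | frank | 6
After SELECT (3 rows):
teams.qty | teams.city | teams.kind
9 | CHI | gray
70 | MIA | green
6 | MIA | green

== RESULT ==
teams.qty | teams.city | teams.kind
9 | CHI | gray
70 | MIA | green
6 | MIA | green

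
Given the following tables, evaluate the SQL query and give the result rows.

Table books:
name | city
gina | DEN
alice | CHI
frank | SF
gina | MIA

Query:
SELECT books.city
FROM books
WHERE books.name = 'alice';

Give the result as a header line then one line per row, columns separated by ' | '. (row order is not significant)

After WHERE (1 rows):
books.name | books.city
alice | CHI
After SELECT (1 rows):
books.city
CHI

== RESULT ==
books.city
CHI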